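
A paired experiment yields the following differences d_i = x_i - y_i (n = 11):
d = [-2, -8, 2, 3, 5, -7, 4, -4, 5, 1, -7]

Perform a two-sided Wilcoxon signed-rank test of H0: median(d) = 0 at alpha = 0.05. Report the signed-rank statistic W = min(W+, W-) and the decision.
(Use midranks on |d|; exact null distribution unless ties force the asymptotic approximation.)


Step 1: Drop any zero differences (none here) and take |d_i|.
|d| = [2, 8, 2, 3, 5, 7, 4, 4, 5, 1, 7]
Step 2: Midrank |d_i| (ties get averaged ranks).
ranks: |2|->2.5, |8|->11, |2|->2.5, |3|->4, |5|->7.5, |7|->9.5, |4|->5.5, |4|->5.5, |5|->7.5, |1|->1, |7|->9.5
Step 3: Attach original signs; sum ranks with positive sign and with negative sign.
W+ = 2.5 + 4 + 7.5 + 5.5 + 7.5 + 1 = 28
W- = 2.5 + 11 + 9.5 + 5.5 + 9.5 = 38
(Check: W+ + W- = 66 should equal n(n+1)/2 = 66.)
Step 4: Test statistic W = min(W+, W-) = 28.
Step 5: Ties in |d|, so use the tie-corrected normal approximation.
        E[W] = n(n+1)/4 = 11*12/4 = 33.
        Tie groups: |d|=2 (t=2), |d|=4 (t=2), |d|=5 (t=2), |d|=7 (t=2); sum(t^3 - t) = 24.
        Var[W] = n(n+1)(2n+1)/24 - sum(t^3-t)/48 = 3036/24 - 24/48 = 126.
        z = (W - E[W]) / sqrt(Var[W]) = (28 - 33) / 11.2250 = -0.4454.
        Two-sided p = 2*Phi(z) = 0.656005.
Step 6: alpha = 0.05. fail to reject H0.

W+ = 28, W- = 38, W = min = 28, p = 0.656005, fail to reject H0.


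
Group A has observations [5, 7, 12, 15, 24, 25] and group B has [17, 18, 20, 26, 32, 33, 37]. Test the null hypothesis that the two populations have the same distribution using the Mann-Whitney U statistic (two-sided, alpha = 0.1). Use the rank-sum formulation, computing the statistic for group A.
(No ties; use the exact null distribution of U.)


Step 1: Combine and sort all 13 observations; assign midranks.
sorted (value, group): (5,X), (7,X), (12,X), (15,X), (17,Y), (18,Y), (20,Y), (24,X), (25,X), (26,Y), (32,Y), (33,Y), (37,Y)
ranks: 5->1, 7->2, 12->3, 15->4, 17->5, 18->6, 20->7, 24->8, 25->9, 26->10, 32->11, 33->12, 37->13
Step 2: Rank sum for X: R1 = 1 + 2 + 3 + 4 + 8 + 9 = 27.
Step 3: U_X = R1 - n1(n1+1)/2 = 27 - 6*7/2 = 27 - 21 = 6.
       U_Y = n1*n2 - U_X = 42 - 6 = 36.
Step 4: No ties, so the exact null distribution of U (based on enumerating the C(13,6) = 1716 equally likely rank assignments) gives the two-sided p-value.
Step 5: p-value = 0.034965; compare to alpha = 0.1. reject H0.

U_X = 6, p = 0.034965, reject H0 at alpha = 0.1.


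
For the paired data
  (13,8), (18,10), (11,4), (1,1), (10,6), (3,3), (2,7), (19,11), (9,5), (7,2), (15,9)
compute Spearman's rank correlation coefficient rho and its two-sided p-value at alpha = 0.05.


Step 1: Rank x and y separately (midranks; no ties here).
rank(x): 13->8, 18->10, 11->7, 1->1, 10->6, 3->3, 2->2, 19->11, 9->5, 7->4, 15->9
rank(y): 8->8, 10->10, 4->4, 1->1, 6->6, 3->3, 7->7, 11->11, 5->5, 2->2, 9->9
Step 2: d_i = R_x(i) - R_y(i); compute d_i^2.
  (8-8)^2=0, (10-10)^2=0, (7-4)^2=9, (1-1)^2=0, (6-6)^2=0, (3-3)^2=0, (2-7)^2=25, (11-11)^2=0, (5-5)^2=0, (4-2)^2=4, (9-9)^2=0
sum(d^2) = 38.
Step 3: rho = 1 - 6*38 / (11*(11^2 - 1)) = 1 - 228/1320 = 0.827273.
Step 4: Under H0, t = rho * sqrt((n-2)/(1-rho^2)) = 4.4176 ~ t(9).
Step 5: Two-sided p-value from the t-distribution with 9 df = 0.001677.
Step 6: alpha = 0.05. reject H0.

rho = 0.8273, p = 0.001677, reject H0 at alpha = 0.05.


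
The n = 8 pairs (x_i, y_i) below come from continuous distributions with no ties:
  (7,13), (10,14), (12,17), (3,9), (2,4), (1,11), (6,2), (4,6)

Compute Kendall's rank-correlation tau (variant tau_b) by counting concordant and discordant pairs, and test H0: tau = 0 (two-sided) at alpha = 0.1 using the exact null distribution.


Step 1: Enumerate the 28 unordered pairs (i,j) with i<j and classify each by sign(x_j-x_i) * sign(y_j-y_i).
  (1,2):dx=+3,dy=+1->C; (1,3):dx=+5,dy=+4->C; (1,4):dx=-4,dy=-4->C; (1,5):dx=-5,dy=-9->C
  (1,6):dx=-6,dy=-2->C; (1,7):dx=-1,dy=-11->C; (1,8):dx=-3,dy=-7->C; (2,3):dx=+2,dy=+3->C
  (2,4):dx=-7,dy=-5->C; (2,5):dx=-8,dy=-10->C; (2,6):dx=-9,dy=-3->C; (2,7):dx=-4,dy=-12->C
  (2,8):dx=-6,dy=-8->C; (3,4):dx=-9,dy=-8->C; (3,5):dx=-10,dy=-13->C; (3,6):dx=-11,dy=-6->C
  (3,7):dx=-6,dy=-15->C; (3,8):dx=-8,dy=-11->C; (4,5):dx=-1,dy=-5->C; (4,6):dx=-2,dy=+2->D
  (4,7):dx=+3,dy=-7->D; (4,8):dx=+1,dy=-3->D; (5,6):dx=-1,dy=+7->D; (5,7):dx=+4,dy=-2->D
  (5,8):dx=+2,dy=+2->C; (6,7):dx=+5,dy=-9->D; (6,8):dx=+3,dy=-5->D; (7,8):dx=-2,dy=+4->D
Step 2: C = 20, D = 8, total pairs = 28.
Step 3: tau = (C - D)/(n(n-1)/2) = (20 - 8)/28 = 0.428571.
Step 4: Exact two-sided p-value (enumerate n! = 40320 permutations of y under H0): p = 0.178869.
Step 5: alpha = 0.1. fail to reject H0.

tau_b = 0.4286 (C=20, D=8), p = 0.178869, fail to reject H0.


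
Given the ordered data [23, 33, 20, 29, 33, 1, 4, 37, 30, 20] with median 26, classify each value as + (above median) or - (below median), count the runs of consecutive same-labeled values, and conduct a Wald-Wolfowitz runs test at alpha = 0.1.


Step 1: Compute median = 26; label A = above, B = below.
Labels in order: BABAABBAAB  (n_A = 5, n_B = 5)
Step 2: Count runs R = 7.
Step 3: Under H0 (random ordering), E[R] = 2*n_A*n_B/(n_A+n_B) + 1 = 2*5*5/10 + 1 = 6.0000.
        Var[R] = 2*n_A*n_B*(2*n_A*n_B - n_A - n_B) / ((n_A+n_B)^2 * (n_A+n_B-1)) = 2000/900 = 2.2222.
        SD[R] = 1.4907.
Step 4: Continuity-corrected z = (R - 0.5 - E[R]) / SD[R] = (7 - 0.5 - 6.0000) / 1.4907 = 0.3354.
Step 5: Two-sided p-value via normal approximation = 2*(1 - Phi(|z|)) = 0.737316.
Step 6: alpha = 0.1. fail to reject H0.

R = 7, z = 0.3354, p = 0.737316, fail to reject H0.


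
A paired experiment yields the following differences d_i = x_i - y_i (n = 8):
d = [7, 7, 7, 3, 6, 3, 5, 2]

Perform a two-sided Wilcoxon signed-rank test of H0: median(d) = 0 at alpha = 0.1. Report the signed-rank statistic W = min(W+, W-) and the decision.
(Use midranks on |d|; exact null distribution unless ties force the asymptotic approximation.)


Step 1: Drop any zero differences (none here) and take |d_i|.
|d| = [7, 7, 7, 3, 6, 3, 5, 2]
Step 2: Midrank |d_i| (ties get averaged ranks).
ranks: |7|->7, |7|->7, |7|->7, |3|->2.5, |6|->5, |3|->2.5, |5|->4, |2|->1
Step 3: Attach original signs; sum ranks with positive sign and with negative sign.
W+ = 7 + 7 + 7 + 2.5 + 5 + 2.5 + 4 + 1 = 36
W- = 0 = 0
(Check: W+ + W- = 36 should equal n(n+1)/2 = 36.)
Step 4: Test statistic W = min(W+, W-) = 0.
Step 5: Ties in |d|, so use the tie-corrected normal approximation.
        E[W] = n(n+1)/4 = 8*9/4 = 18.
        Tie groups: |d|=3 (t=2), |d|=7 (t=3); sum(t^3 - t) = 30.
        Var[W] = n(n+1)(2n+1)/24 - sum(t^3-t)/48 = 1224/24 - 30/48 = 50.375.
        z = (W - E[W]) / sqrt(Var[W]) = (0 - 18) / 7.0975 = -2.5361.
        Two-sided p = 2*Phi(z) = 0.011210.
Step 6: alpha = 0.1. reject H0.

W+ = 36, W- = 0, W = min = 0, p = 0.011210, reject H0.


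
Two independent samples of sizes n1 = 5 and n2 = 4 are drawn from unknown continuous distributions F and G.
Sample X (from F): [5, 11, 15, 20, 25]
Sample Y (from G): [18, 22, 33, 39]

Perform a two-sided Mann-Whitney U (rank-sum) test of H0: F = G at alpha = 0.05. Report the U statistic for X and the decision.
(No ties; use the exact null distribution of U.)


Step 1: Combine and sort all 9 observations; assign midranks.
sorted (value, group): (5,X), (11,X), (15,X), (18,Y), (20,X), (22,Y), (25,X), (33,Y), (39,Y)
ranks: 5->1, 11->2, 15->3, 18->4, 20->5, 22->6, 25->7, 33->8, 39->9
Step 2: Rank sum for X: R1 = 1 + 2 + 3 + 5 + 7 = 18.
Step 3: U_X = R1 - n1(n1+1)/2 = 18 - 5*6/2 = 18 - 15 = 3.
       U_Y = n1*n2 - U_X = 20 - 3 = 17.
Step 4: No ties, so the exact null distribution of U (based on enumerating the C(9,5) = 126 equally likely rank assignments) gives the two-sided p-value.
Step 5: p-value = 0.111111; compare to alpha = 0.05. fail to reject H0.

U_X = 3, p = 0.111111, fail to reject H0 at alpha = 0.05.


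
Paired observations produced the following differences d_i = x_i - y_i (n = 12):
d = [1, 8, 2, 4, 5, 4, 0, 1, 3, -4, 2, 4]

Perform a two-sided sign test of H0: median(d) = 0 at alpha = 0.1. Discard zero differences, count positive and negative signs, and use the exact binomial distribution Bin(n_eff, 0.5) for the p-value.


Step 1: Discard zero differences. Original n = 12; n_eff = number of nonzero differences = 11.
Nonzero differences (with sign): +1, +8, +2, +4, +5, +4, +1, +3, -4, +2, +4
Step 2: Count signs: positive = 10, negative = 1.
Step 3: Under H0: P(positive) = 0.5, so the number of positives S ~ Bin(11, 0.5).
Step 4: Two-sided exact p-value = sum of Bin(11,0.5) probabilities at or below the observed probability = 0.011719.
Step 5: alpha = 0.1. reject H0.

n_eff = 11, pos = 10, neg = 1, p = 0.011719, reject H0.


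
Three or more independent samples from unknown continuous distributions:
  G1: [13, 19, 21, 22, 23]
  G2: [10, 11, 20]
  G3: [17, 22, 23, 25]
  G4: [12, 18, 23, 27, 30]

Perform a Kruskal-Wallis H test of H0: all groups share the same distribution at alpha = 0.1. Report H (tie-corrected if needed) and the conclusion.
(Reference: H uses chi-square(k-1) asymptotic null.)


Step 1: Combine all N = 17 observations and assign midranks.
sorted (value, group, rank): (10,G2,1), (11,G2,2), (12,G4,3), (13,G1,4), (17,G3,5), (18,G4,6), (19,G1,7), (20,G2,8), (21,G1,9), (22,G1,10.5), (22,G3,10.5), (23,G1,13), (23,G3,13), (23,G4,13), (25,G3,15), (27,G4,16), (30,G4,17)
Step 2: Sum ranks within each group.
R_1 = 43.5 (n_1 = 5)
R_2 = 11 (n_2 = 3)
R_3 = 43.5 (n_3 = 4)
R_4 = 55 (n_4 = 5)
Step 3: H = 12/(N(N+1)) * sum(R_i^2/n_i) - 3(N+1)
     = 12/(17*18) * (43.5^2/5 + 11^2/3 + 43.5^2/4 + 55^2/5) - 3*18
     = 0.039216 * 1496.85 - 54
     = 4.699837.
Step 4: Ties present; correction factor C = 1 - 30/(17^3 - 17) = 0.993873. Corrected H = 4.699837 / 0.993873 = 4.728812.
Step 5: Under H0, H ~ chi^2(3); p-value = 0.192766.
Step 6: alpha = 0.1. fail to reject H0.

H = 4.7288, df = 3, p = 0.192766, fail to reject H0.


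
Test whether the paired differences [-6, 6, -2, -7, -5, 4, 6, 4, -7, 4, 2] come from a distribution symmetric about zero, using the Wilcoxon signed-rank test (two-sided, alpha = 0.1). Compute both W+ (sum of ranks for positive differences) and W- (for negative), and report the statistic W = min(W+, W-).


Step 1: Drop any zero differences (none here) and take |d_i|.
|d| = [6, 6, 2, 7, 5, 4, 6, 4, 7, 4, 2]
Step 2: Midrank |d_i| (ties get averaged ranks).
ranks: |6|->8, |6|->8, |2|->1.5, |7|->10.5, |5|->6, |4|->4, |6|->8, |4|->4, |7|->10.5, |4|->4, |2|->1.5
Step 3: Attach original signs; sum ranks with positive sign and with negative sign.
W+ = 8 + 4 + 8 + 4 + 4 + 1.5 = 29.5
W- = 8 + 1.5 + 10.5 + 6 + 10.5 = 36.5
(Check: W+ + W- = 66 should equal n(n+1)/2 = 66.)
Step 4: Test statistic W = min(W+, W-) = 29.5.
Step 5: Ties in |d|, so use the tie-corrected normal approximation.
        E[W] = n(n+1)/4 = 11*12/4 = 33.
        Tie groups: |d|=2 (t=2), |d|=4 (t=3), |d|=6 (t=3), |d|=7 (t=2); sum(t^3 - t) = 60.
        Var[W] = n(n+1)(2n+1)/24 - sum(t^3-t)/48 = 3036/24 - 60/48 = 125.25.
        z = (W - E[W]) / sqrt(Var[W]) = (29.5 - 33) / 11.1915 = -0.3127.
        Two-sided p = 2*Phi(z) = 0.754481.
Step 6: alpha = 0.1. fail to reject H0.

W+ = 29.5, W- = 36.5, W = min = 29.5, p = 0.754481, fail to reject H0.


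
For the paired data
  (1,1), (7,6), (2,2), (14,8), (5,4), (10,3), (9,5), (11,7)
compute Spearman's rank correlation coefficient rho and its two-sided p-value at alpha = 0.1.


Step 1: Rank x and y separately (midranks; no ties here).
rank(x): 1->1, 7->4, 2->2, 14->8, 5->3, 10->6, 9->5, 11->7
rank(y): 1->1, 6->6, 2->2, 8->8, 4->4, 3->3, 5->5, 7->7
Step 2: d_i = R_x(i) - R_y(i); compute d_i^2.
  (1-1)^2=0, (4-6)^2=4, (2-2)^2=0, (8-8)^2=0, (3-4)^2=1, (6-3)^2=9, (5-5)^2=0, (7-7)^2=0
sum(d^2) = 14.
Step 3: rho = 1 - 6*14 / (8*(8^2 - 1)) = 1 - 84/504 = 0.833333.
Step 4: Under H0, t = rho * sqrt((n-2)/(1-rho^2)) = 3.6927 ~ t(6).
Step 5: Two-sided p-value from the t-distribution with 6 df = 0.010176.
Step 6: alpha = 0.1. reject H0.

rho = 0.8333, p = 0.010176, reject H0 at alpha = 0.1.


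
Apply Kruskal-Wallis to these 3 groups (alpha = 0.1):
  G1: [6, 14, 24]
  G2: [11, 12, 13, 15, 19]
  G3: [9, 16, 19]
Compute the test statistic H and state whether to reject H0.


Step 1: Combine all N = 11 observations and assign midranks.
sorted (value, group, rank): (6,G1,1), (9,G3,2), (11,G2,3), (12,G2,4), (13,G2,5), (14,G1,6), (15,G2,7), (16,G3,8), (19,G2,9.5), (19,G3,9.5), (24,G1,11)
Step 2: Sum ranks within each group.
R_1 = 18 (n_1 = 3)
R_2 = 28.5 (n_2 = 5)
R_3 = 19.5 (n_3 = 3)
Step 3: H = 12/(N(N+1)) * sum(R_i^2/n_i) - 3(N+1)
     = 12/(11*12) * (18^2/3 + 28.5^2/5 + 19.5^2/3) - 3*12
     = 0.090909 * 397.2 - 36
     = 0.109091.
Step 4: Ties present; correction factor C = 1 - 6/(11^3 - 11) = 0.995455. Corrected H = 0.109091 / 0.995455 = 0.109589.
Step 5: Under H0, H ~ chi^2(2); p-value = 0.946680.
Step 6: alpha = 0.1. fail to reject H0.

H = 0.1096, df = 2, p = 0.946680, fail to reject H0.


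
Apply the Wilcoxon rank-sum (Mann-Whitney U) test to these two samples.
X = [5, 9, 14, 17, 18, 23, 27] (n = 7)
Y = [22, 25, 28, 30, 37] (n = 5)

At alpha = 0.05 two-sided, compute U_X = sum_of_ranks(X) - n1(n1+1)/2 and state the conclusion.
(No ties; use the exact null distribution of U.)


Step 1: Combine and sort all 12 observations; assign midranks.
sorted (value, group): (5,X), (9,X), (14,X), (17,X), (18,X), (22,Y), (23,X), (25,Y), (27,X), (28,Y), (30,Y), (37,Y)
ranks: 5->1, 9->2, 14->3, 17->4, 18->5, 22->6, 23->7, 25->8, 27->9, 28->10, 30->11, 37->12
Step 2: Rank sum for X: R1 = 1 + 2 + 3 + 4 + 5 + 7 + 9 = 31.
Step 3: U_X = R1 - n1(n1+1)/2 = 31 - 7*8/2 = 31 - 28 = 3.
       U_Y = n1*n2 - U_X = 35 - 3 = 32.
Step 4: No ties, so the exact null distribution of U (based on enumerating the C(12,7) = 792 equally likely rank assignments) gives the two-sided p-value.
Step 5: p-value = 0.017677; compare to alpha = 0.05. reject H0.

U_X = 3, p = 0.017677, reject H0 at alpha = 0.05.


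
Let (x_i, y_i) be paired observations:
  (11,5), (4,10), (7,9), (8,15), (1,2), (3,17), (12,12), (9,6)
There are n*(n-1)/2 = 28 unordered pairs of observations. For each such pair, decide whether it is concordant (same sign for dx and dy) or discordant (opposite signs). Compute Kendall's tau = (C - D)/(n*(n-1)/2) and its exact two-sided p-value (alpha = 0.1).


Step 1: Enumerate the 28 unordered pairs (i,j) with i<j and classify each by sign(x_j-x_i) * sign(y_j-y_i).
  (1,2):dx=-7,dy=+5->D; (1,3):dx=-4,dy=+4->D; (1,4):dx=-3,dy=+10->D; (1,5):dx=-10,dy=-3->C
  (1,6):dx=-8,dy=+12->D; (1,7):dx=+1,dy=+7->C; (1,8):dx=-2,dy=+1->D; (2,3):dx=+3,dy=-1->D
  (2,4):dx=+4,dy=+5->C; (2,5):dx=-3,dy=-8->C; (2,6):dx=-1,dy=+7->D; (2,7):dx=+8,dy=+2->C
  (2,8):dx=+5,dy=-4->D; (3,4):dx=+1,dy=+6->C; (3,5):dx=-6,dy=-7->C; (3,6):dx=-4,dy=+8->D
  (3,7):dx=+5,dy=+3->C; (3,8):dx=+2,dy=-3->D; (4,5):dx=-7,dy=-13->C; (4,6):dx=-5,dy=+2->D
  (4,7):dx=+4,dy=-3->D; (4,8):dx=+1,dy=-9->D; (5,6):dx=+2,dy=+15->C; (5,7):dx=+11,dy=+10->C
  (5,8):dx=+8,dy=+4->C; (6,7):dx=+9,dy=-5->D; (6,8):dx=+6,dy=-11->D; (7,8):dx=-3,dy=-6->C
Step 2: C = 13, D = 15, total pairs = 28.
Step 3: tau = (C - D)/(n(n-1)/2) = (13 - 15)/28 = -0.071429.
Step 4: Exact two-sided p-value (enumerate n! = 40320 permutations of y under H0): p = 0.904861.
Step 5: alpha = 0.1. fail to reject H0.

tau_b = -0.0714 (C=13, D=15), p = 0.904861, fail to reject H0.


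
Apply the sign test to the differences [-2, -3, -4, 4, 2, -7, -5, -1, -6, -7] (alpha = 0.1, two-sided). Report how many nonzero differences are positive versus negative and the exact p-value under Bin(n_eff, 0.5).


Step 1: Discard zero differences. Original n = 10; n_eff = number of nonzero differences = 10.
Nonzero differences (with sign): -2, -3, -4, +4, +2, -7, -5, -1, -6, -7
Step 2: Count signs: positive = 2, negative = 8.
Step 3: Under H0: P(positive) = 0.5, so the number of positives S ~ Bin(10, 0.5).
Step 4: Two-sided exact p-value = sum of Bin(10,0.5) probabilities at or below the observed probability = 0.109375.
Step 5: alpha = 0.1. fail to reject H0.

n_eff = 10, pos = 2, neg = 8, p = 0.109375, fail to reject H0.


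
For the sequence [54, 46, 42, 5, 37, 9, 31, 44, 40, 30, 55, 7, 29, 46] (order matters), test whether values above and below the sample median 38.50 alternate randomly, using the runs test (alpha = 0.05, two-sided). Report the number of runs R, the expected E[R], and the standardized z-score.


Step 1: Compute median = 38.50; label A = above, B = below.
Labels in order: AAABBBBAABABBA  (n_A = 7, n_B = 7)
Step 2: Count runs R = 7.
Step 3: Under H0 (random ordering), E[R] = 2*n_A*n_B/(n_A+n_B) + 1 = 2*7*7/14 + 1 = 8.0000.
        Var[R] = 2*n_A*n_B*(2*n_A*n_B - n_A - n_B) / ((n_A+n_B)^2 * (n_A+n_B-1)) = 8232/2548 = 3.2308.
        SD[R] = 1.7974.
Step 4: Continuity-corrected z = (R + 0.5 - E[R]) / SD[R] = (7 + 0.5 - 8.0000) / 1.7974 = -0.2782.
Step 5: Two-sided p-value via normal approximation = 2*(1 - Phi(|z|)) = 0.780879.
Step 6: alpha = 0.05. fail to reject H0.

R = 7, z = -0.2782, p = 0.780879, fail to reject H0.


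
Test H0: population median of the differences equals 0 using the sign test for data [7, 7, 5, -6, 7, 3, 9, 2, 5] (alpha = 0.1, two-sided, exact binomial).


Step 1: Discard zero differences. Original n = 9; n_eff = number of nonzero differences = 9.
Nonzero differences (with sign): +7, +7, +5, -6, +7, +3, +9, +2, +5
Step 2: Count signs: positive = 8, negative = 1.
Step 3: Under H0: P(positive) = 0.5, so the number of positives S ~ Bin(9, 0.5).
Step 4: Two-sided exact p-value = sum of Bin(9,0.5) probabilities at or below the observed probability = 0.039062.
Step 5: alpha = 0.1. reject H0.

n_eff = 9, pos = 8, neg = 1, p = 0.039062, reject H0.


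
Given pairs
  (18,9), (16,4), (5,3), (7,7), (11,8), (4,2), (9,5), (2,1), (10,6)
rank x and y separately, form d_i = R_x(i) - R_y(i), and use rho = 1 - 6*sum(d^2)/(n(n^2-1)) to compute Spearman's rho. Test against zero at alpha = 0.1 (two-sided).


Step 1: Rank x and y separately (midranks; no ties here).
rank(x): 18->9, 16->8, 5->3, 7->4, 11->7, 4->2, 9->5, 2->1, 10->6
rank(y): 9->9, 4->4, 3->3, 7->7, 8->8, 2->2, 5->5, 1->1, 6->6
Step 2: d_i = R_x(i) - R_y(i); compute d_i^2.
  (9-9)^2=0, (8-4)^2=16, (3-3)^2=0, (4-7)^2=9, (7-8)^2=1, (2-2)^2=0, (5-5)^2=0, (1-1)^2=0, (6-6)^2=0
sum(d^2) = 26.
Step 3: rho = 1 - 6*26 / (9*(9^2 - 1)) = 1 - 156/720 = 0.783333.
Step 4: Under H0, t = rho * sqrt((n-2)/(1-rho^2)) = 3.3341 ~ t(7).
Step 5: Two-sided p-value from the t-distribution with 7 df = 0.012520.
Step 6: alpha = 0.1. reject H0.

rho = 0.7833, p = 0.012520, reject H0 at alpha = 0.1.


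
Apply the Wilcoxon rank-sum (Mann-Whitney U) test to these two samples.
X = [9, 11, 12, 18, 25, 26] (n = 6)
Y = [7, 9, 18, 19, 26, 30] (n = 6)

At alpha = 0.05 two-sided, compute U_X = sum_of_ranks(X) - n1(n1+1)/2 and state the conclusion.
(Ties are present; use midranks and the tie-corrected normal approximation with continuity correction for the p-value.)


Step 1: Combine and sort all 12 observations; assign midranks.
sorted (value, group): (7,Y), (9,X), (9,Y), (11,X), (12,X), (18,X), (18,Y), (19,Y), (25,X), (26,X), (26,Y), (30,Y)
ranks: 7->1, 9->2.5, 9->2.5, 11->4, 12->5, 18->6.5, 18->6.5, 19->8, 25->9, 26->10.5, 26->10.5, 30->12
Step 2: Rank sum for X: R1 = 2.5 + 4 + 5 + 6.5 + 9 + 10.5 = 37.5.
Step 3: U_X = R1 - n1(n1+1)/2 = 37.5 - 6*7/2 = 37.5 - 21 = 16.5.
       U_Y = n1*n2 - U_X = 36 - 16.5 = 19.5.
Step 4: Ties are present, so use the tie-corrected normal approximation (with continuity correction) for the p-value.
Step 5: p-value = 0.872113; compare to alpha = 0.05. fail to reject H0.

U_X = 16.5, p = 0.872113, fail to reject H0 at alpha = 0.05.


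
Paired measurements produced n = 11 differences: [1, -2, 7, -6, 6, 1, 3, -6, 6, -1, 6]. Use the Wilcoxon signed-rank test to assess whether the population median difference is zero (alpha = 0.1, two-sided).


Step 1: Drop any zero differences (none here) and take |d_i|.
|d| = [1, 2, 7, 6, 6, 1, 3, 6, 6, 1, 6]
Step 2: Midrank |d_i| (ties get averaged ranks).
ranks: |1|->2, |2|->4, |7|->11, |6|->8, |6|->8, |1|->2, |3|->5, |6|->8, |6|->8, |1|->2, |6|->8
Step 3: Attach original signs; sum ranks with positive sign and with negative sign.
W+ = 2 + 11 + 8 + 2 + 5 + 8 + 8 = 44
W- = 4 + 8 + 8 + 2 = 22
(Check: W+ + W- = 66 should equal n(n+1)/2 = 66.)
Step 4: Test statistic W = min(W+, W-) = 22.
Step 5: Ties in |d|, so use the tie-corrected normal approximation.
        E[W] = n(n+1)/4 = 11*12/4 = 33.
        Tie groups: |d|=1 (t=3), |d|=6 (t=5); sum(t^3 - t) = 144.
        Var[W] = n(n+1)(2n+1)/24 - sum(t^3-t)/48 = 3036/24 - 144/48 = 123.5.
        z = (W - E[W]) / sqrt(Var[W]) = (22 - 33) / 11.1131 = -0.9898.
        Two-sided p = 2*Phi(z) = 0.322259.
Step 6: alpha = 0.1. fail to reject H0.

W+ = 44, W- = 22, W = min = 22, p = 0.322259, fail to reject H0.


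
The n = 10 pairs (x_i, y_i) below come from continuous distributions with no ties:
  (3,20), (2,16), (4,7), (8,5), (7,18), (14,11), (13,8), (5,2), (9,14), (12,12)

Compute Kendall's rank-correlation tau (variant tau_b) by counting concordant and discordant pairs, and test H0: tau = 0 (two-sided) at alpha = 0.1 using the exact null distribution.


Step 1: Enumerate the 45 unordered pairs (i,j) with i<j and classify each by sign(x_j-x_i) * sign(y_j-y_i).
  (1,2):dx=-1,dy=-4->C; (1,3):dx=+1,dy=-13->D; (1,4):dx=+5,dy=-15->D; (1,5):dx=+4,dy=-2->D
  (1,6):dx=+11,dy=-9->D; (1,7):dx=+10,dy=-12->D; (1,8):dx=+2,dy=-18->D; (1,9):dx=+6,dy=-6->D
  (1,10):dx=+9,dy=-8->D; (2,3):dx=+2,dy=-9->D; (2,4):dx=+6,dy=-11->D; (2,5):dx=+5,dy=+2->C
  (2,6):dx=+12,dy=-5->D; (2,7):dx=+11,dy=-8->D; (2,8):dx=+3,dy=-14->D; (2,9):dx=+7,dy=-2->D
  (2,10):dx=+10,dy=-4->D; (3,4):dx=+4,dy=-2->D; (3,5):dx=+3,dy=+11->C; (3,6):dx=+10,dy=+4->C
  (3,7):dx=+9,dy=+1->C; (3,8):dx=+1,dy=-5->D; (3,9):dx=+5,dy=+7->C; (3,10):dx=+8,dy=+5->C
  (4,5):dx=-1,dy=+13->D; (4,6):dx=+6,dy=+6->C; (4,7):dx=+5,dy=+3->C; (4,8):dx=-3,dy=-3->C
  (4,9):dx=+1,dy=+9->C; (4,10):dx=+4,dy=+7->C; (5,6):dx=+7,dy=-7->D; (5,7):dx=+6,dy=-10->D
  (5,8):dx=-2,dy=-16->C; (5,9):dx=+2,dy=-4->D; (5,10):dx=+5,dy=-6->D; (6,7):dx=-1,dy=-3->C
  (6,8):dx=-9,dy=-9->C; (6,9):dx=-5,dy=+3->D; (6,10):dx=-2,dy=+1->D; (7,8):dx=-8,dy=-6->C
  (7,9):dx=-4,dy=+6->D; (7,10):dx=-1,dy=+4->D; (8,9):dx=+4,dy=+12->C; (8,10):dx=+7,dy=+10->C
  (9,10):dx=+3,dy=-2->D
Step 2: C = 18, D = 27, total pairs = 45.
Step 3: tau = (C - D)/(n(n-1)/2) = (18 - 27)/45 = -0.200000.
Step 4: Exact two-sided p-value (enumerate n! = 3628800 permutations of y under H0): p = 0.484313.
Step 5: alpha = 0.1. fail to reject H0.

tau_b = -0.2000 (C=18, D=27), p = 0.484313, fail to reject H0.


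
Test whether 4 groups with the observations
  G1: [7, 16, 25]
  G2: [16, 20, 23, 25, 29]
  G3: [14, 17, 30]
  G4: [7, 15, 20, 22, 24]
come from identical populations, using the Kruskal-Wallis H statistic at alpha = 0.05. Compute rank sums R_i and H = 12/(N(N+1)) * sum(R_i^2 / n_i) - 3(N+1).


Step 1: Combine all N = 16 observations and assign midranks.
sorted (value, group, rank): (7,G1,1.5), (7,G4,1.5), (14,G3,3), (15,G4,4), (16,G1,5.5), (16,G2,5.5), (17,G3,7), (20,G2,8.5), (20,G4,8.5), (22,G4,10), (23,G2,11), (24,G4,12), (25,G1,13.5), (25,G2,13.5), (29,G2,15), (30,G3,16)
Step 2: Sum ranks within each group.
R_1 = 20.5 (n_1 = 3)
R_2 = 53.5 (n_2 = 5)
R_3 = 26 (n_3 = 3)
R_4 = 36 (n_4 = 5)
Step 3: H = 12/(N(N+1)) * sum(R_i^2/n_i) - 3(N+1)
     = 12/(16*17) * (20.5^2/3 + 53.5^2/5 + 26^2/3 + 36^2/5) - 3*17
     = 0.044118 * 1197.07 - 51
     = 1.811765.
Step 4: Ties present; correction factor C = 1 - 24/(16^3 - 16) = 0.994118. Corrected H = 1.811765 / 0.994118 = 1.822485.
Step 5: Under H0, H ~ chi^2(3); p-value = 0.610054.
Step 6: alpha = 0.05. fail to reject H0.

H = 1.8225, df = 3, p = 0.610054, fail to reject H0.


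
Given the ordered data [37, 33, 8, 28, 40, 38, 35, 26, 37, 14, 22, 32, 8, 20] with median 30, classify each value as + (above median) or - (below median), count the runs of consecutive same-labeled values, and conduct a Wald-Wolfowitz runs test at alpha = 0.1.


Step 1: Compute median = 30; label A = above, B = below.
Labels in order: AABBAAABABBABB  (n_A = 7, n_B = 7)
Step 2: Count runs R = 8.
Step 3: Under H0 (random ordering), E[R] = 2*n_A*n_B/(n_A+n_B) + 1 = 2*7*7/14 + 1 = 8.0000.
        Var[R] = 2*n_A*n_B*(2*n_A*n_B - n_A - n_B) / ((n_A+n_B)^2 * (n_A+n_B-1)) = 8232/2548 = 3.2308.
        SD[R] = 1.7974.
Step 4: R = E[R], so z = 0 with no continuity correction.
Step 5: Two-sided p-value via normal approximation = 2*(1 - Phi(|z|)) = 1.000000.
Step 6: alpha = 0.1. fail to reject H0.

R = 8, z = 0.0000, p = 1.000000, fail to reject H0.


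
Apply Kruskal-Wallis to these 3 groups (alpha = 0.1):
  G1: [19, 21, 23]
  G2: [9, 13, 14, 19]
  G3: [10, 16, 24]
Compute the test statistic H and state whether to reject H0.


Step 1: Combine all N = 10 observations and assign midranks.
sorted (value, group, rank): (9,G2,1), (10,G3,2), (13,G2,3), (14,G2,4), (16,G3,5), (19,G1,6.5), (19,G2,6.5), (21,G1,8), (23,G1,9), (24,G3,10)
Step 2: Sum ranks within each group.
R_1 = 23.5 (n_1 = 3)
R_2 = 14.5 (n_2 = 4)
R_3 = 17 (n_3 = 3)
Step 3: H = 12/(N(N+1)) * sum(R_i^2/n_i) - 3(N+1)
     = 12/(10*11) * (23.5^2/3 + 14.5^2/4 + 17^2/3) - 3*11
     = 0.109091 * 332.979 - 33
     = 3.325000.
Step 4: Ties present; correction factor C = 1 - 6/(10^3 - 10) = 0.993939. Corrected H = 3.325000 / 0.993939 = 3.345274.
Step 5: Under H0, H ~ chi^2(2); p-value = 0.187751.
Step 6: alpha = 0.1. fail to reject H0.

H = 3.3453, df = 2, p = 0.187751, fail to reject H0.


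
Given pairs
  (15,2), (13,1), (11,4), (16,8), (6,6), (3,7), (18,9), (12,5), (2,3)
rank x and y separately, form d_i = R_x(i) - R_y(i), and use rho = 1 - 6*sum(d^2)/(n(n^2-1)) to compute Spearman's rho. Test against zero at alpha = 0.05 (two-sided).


Step 1: Rank x and y separately (midranks; no ties here).
rank(x): 15->7, 13->6, 11->4, 16->8, 6->3, 3->2, 18->9, 12->5, 2->1
rank(y): 2->2, 1->1, 4->4, 8->8, 6->6, 7->7, 9->9, 5->5, 3->3
Step 2: d_i = R_x(i) - R_y(i); compute d_i^2.
  (7-2)^2=25, (6-1)^2=25, (4-4)^2=0, (8-8)^2=0, (3-6)^2=9, (2-7)^2=25, (9-9)^2=0, (5-5)^2=0, (1-3)^2=4
sum(d^2) = 88.
Step 3: rho = 1 - 6*88 / (9*(9^2 - 1)) = 1 - 528/720 = 0.266667.
Step 4: Under H0, t = rho * sqrt((n-2)/(1-rho^2)) = 0.7320 ~ t(7).
Step 5: Two-sided p-value from the t-distribution with 7 df = 0.487922.
Step 6: alpha = 0.05. fail to reject H0.

rho = 0.2667, p = 0.487922, fail to reject H0 at alpha = 0.05.


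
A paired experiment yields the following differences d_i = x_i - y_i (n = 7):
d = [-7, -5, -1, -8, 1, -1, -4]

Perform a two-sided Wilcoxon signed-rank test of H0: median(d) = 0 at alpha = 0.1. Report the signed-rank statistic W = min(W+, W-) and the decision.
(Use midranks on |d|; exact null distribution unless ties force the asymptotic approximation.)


Step 1: Drop any zero differences (none here) and take |d_i|.
|d| = [7, 5, 1, 8, 1, 1, 4]
Step 2: Midrank |d_i| (ties get averaged ranks).
ranks: |7|->6, |5|->5, |1|->2, |8|->7, |1|->2, |1|->2, |4|->4
Step 3: Attach original signs; sum ranks with positive sign and with negative sign.
W+ = 2 = 2
W- = 6 + 5 + 2 + 7 + 2 + 4 = 26
(Check: W+ + W- = 28 should equal n(n+1)/2 = 28.)
Step 4: Test statistic W = min(W+, W-) = 2.
Step 5: Ties in |d|, so use the tie-corrected normal approximation.
        E[W] = n(n+1)/4 = 7*8/4 = 14.
        Tie groups: |d|=1 (t=3); sum(t^3 - t) = 24.
        Var[W] = n(n+1)(2n+1)/24 - sum(t^3-t)/48 = 840/24 - 24/48 = 34.5.
        z = (W - E[W]) / sqrt(Var[W]) = (2 - 14) / 5.8737 = -2.0430.
        Two-sided p = 2*Phi(z) = 0.041051.
Step 6: alpha = 0.1. reject H0.

W+ = 2, W- = 26, W = min = 2, p = 0.041051, reject H0.


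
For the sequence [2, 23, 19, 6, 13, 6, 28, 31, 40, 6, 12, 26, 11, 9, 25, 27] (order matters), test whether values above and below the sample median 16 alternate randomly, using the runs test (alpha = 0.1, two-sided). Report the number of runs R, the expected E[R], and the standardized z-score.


Step 1: Compute median = 16; label A = above, B = below.
Labels in order: BAABBBAAABBABBAA  (n_A = 8, n_B = 8)
Step 2: Count runs R = 8.
Step 3: Under H0 (random ordering), E[R] = 2*n_A*n_B/(n_A+n_B) + 1 = 2*8*8/16 + 1 = 9.0000.
        Var[R] = 2*n_A*n_B*(2*n_A*n_B - n_A - n_B) / ((n_A+n_B)^2 * (n_A+n_B-1)) = 14336/3840 = 3.7333.
        SD[R] = 1.9322.
Step 4: Continuity-corrected z = (R + 0.5 - E[R]) / SD[R] = (8 + 0.5 - 9.0000) / 1.9322 = -0.2588.
Step 5: Two-sided p-value via normal approximation = 2*(1 - Phi(|z|)) = 0.795809.
Step 6: alpha = 0.1. fail to reject H0.

R = 8, z = -0.2588, p = 0.795809, fail to reject H0.


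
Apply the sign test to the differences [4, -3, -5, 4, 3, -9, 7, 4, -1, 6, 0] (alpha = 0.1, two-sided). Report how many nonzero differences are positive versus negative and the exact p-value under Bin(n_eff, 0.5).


Step 1: Discard zero differences. Original n = 11; n_eff = number of nonzero differences = 10.
Nonzero differences (with sign): +4, -3, -5, +4, +3, -9, +7, +4, -1, +6
Step 2: Count signs: positive = 6, negative = 4.
Step 3: Under H0: P(positive) = 0.5, so the number of positives S ~ Bin(10, 0.5).
Step 4: Two-sided exact p-value = sum of Bin(10,0.5) probabilities at or below the observed probability = 0.753906.
Step 5: alpha = 0.1. fail to reject H0.

n_eff = 10, pos = 6, neg = 4, p = 0.753906, fail to reject H0.


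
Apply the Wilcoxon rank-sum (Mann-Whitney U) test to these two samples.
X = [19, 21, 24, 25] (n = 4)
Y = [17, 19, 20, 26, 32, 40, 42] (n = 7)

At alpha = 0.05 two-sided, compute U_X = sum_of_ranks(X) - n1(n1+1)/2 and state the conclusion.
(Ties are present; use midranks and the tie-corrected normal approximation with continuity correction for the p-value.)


Step 1: Combine and sort all 11 observations; assign midranks.
sorted (value, group): (17,Y), (19,X), (19,Y), (20,Y), (21,X), (24,X), (25,X), (26,Y), (32,Y), (40,Y), (42,Y)
ranks: 17->1, 19->2.5, 19->2.5, 20->4, 21->5, 24->6, 25->7, 26->8, 32->9, 40->10, 42->11
Step 2: Rank sum for X: R1 = 2.5 + 5 + 6 + 7 = 20.5.
Step 3: U_X = R1 - n1(n1+1)/2 = 20.5 - 4*5/2 = 20.5 - 10 = 10.5.
       U_Y = n1*n2 - U_X = 28 - 10.5 = 17.5.
Step 4: Ties are present, so use the tie-corrected normal approximation (with continuity correction) for the p-value.
Step 5: p-value = 0.569872; compare to alpha = 0.05. fail to reject H0.

U_X = 10.5, p = 0.569872, fail to reject H0 at alpha = 0.05.


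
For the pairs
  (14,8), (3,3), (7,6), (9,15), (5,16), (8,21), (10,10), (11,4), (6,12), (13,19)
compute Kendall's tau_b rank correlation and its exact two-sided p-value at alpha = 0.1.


Step 1: Enumerate the 45 unordered pairs (i,j) with i<j and classify each by sign(x_j-x_i) * sign(y_j-y_i).
  (1,2):dx=-11,dy=-5->C; (1,3):dx=-7,dy=-2->C; (1,4):dx=-5,dy=+7->D; (1,5):dx=-9,dy=+8->D
  (1,6):dx=-6,dy=+13->D; (1,7):dx=-4,dy=+2->D; (1,8):dx=-3,dy=-4->C; (1,9):dx=-8,dy=+4->D
  (1,10):dx=-1,dy=+11->D; (2,3):dx=+4,dy=+3->C; (2,4):dx=+6,dy=+12->C; (2,5):dx=+2,dy=+13->C
  (2,6):dx=+5,dy=+18->C; (2,7):dx=+7,dy=+7->C; (2,8):dx=+8,dy=+1->C; (2,9):dx=+3,dy=+9->C
  (2,10):dx=+10,dy=+16->C; (3,4):dx=+2,dy=+9->C; (3,5):dx=-2,dy=+10->D; (3,6):dx=+1,dy=+15->C
  (3,7):dx=+3,dy=+4->C; (3,8):dx=+4,dy=-2->D; (3,9):dx=-1,dy=+6->D; (3,10):dx=+6,dy=+13->C
  (4,5):dx=-4,dy=+1->D; (4,6):dx=-1,dy=+6->D; (4,7):dx=+1,dy=-5->D; (4,8):dx=+2,dy=-11->D
  (4,9):dx=-3,dy=-3->C; (4,10):dx=+4,dy=+4->C; (5,6):dx=+3,dy=+5->C; (5,7):dx=+5,dy=-6->D
  (5,8):dx=+6,dy=-12->D; (5,9):dx=+1,dy=-4->D; (5,10):dx=+8,dy=+3->C; (6,7):dx=+2,dy=-11->D
  (6,8):dx=+3,dy=-17->D; (6,9):dx=-2,dy=-9->C; (6,10):dx=+5,dy=-2->D; (7,8):dx=+1,dy=-6->D
  (7,9):dx=-4,dy=+2->D; (7,10):dx=+3,dy=+9->C; (8,9):dx=-5,dy=+8->D; (8,10):dx=+2,dy=+15->C
  (9,10):dx=+7,dy=+7->C
Step 2: C = 23, D = 22, total pairs = 45.
Step 3: tau = (C - D)/(n(n-1)/2) = (23 - 22)/45 = 0.022222.
Step 4: Exact two-sided p-value (enumerate n! = 3628800 permutations of y under H0): p = 1.000000.
Step 5: alpha = 0.1. fail to reject H0.

tau_b = 0.0222 (C=23, D=22), p = 1.000000, fail to reject H0.


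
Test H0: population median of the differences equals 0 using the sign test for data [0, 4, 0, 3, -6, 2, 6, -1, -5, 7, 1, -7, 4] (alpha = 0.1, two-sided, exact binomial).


Step 1: Discard zero differences. Original n = 13; n_eff = number of nonzero differences = 11.
Nonzero differences (with sign): +4, +3, -6, +2, +6, -1, -5, +7, +1, -7, +4
Step 2: Count signs: positive = 7, negative = 4.
Step 3: Under H0: P(positive) = 0.5, so the number of positives S ~ Bin(11, 0.5).
Step 4: Two-sided exact p-value = sum of Bin(11,0.5) probabilities at or below the observed probability = 0.548828.
Step 5: alpha = 0.1. fail to reject H0.

n_eff = 11, pos = 7, neg = 4, p = 0.548828, fail to reject H0.


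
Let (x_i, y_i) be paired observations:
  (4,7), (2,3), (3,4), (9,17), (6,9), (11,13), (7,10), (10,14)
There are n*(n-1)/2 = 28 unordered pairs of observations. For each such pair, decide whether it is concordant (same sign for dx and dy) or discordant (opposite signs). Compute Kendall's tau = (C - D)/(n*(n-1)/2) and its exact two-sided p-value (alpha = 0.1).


Step 1: Enumerate the 28 unordered pairs (i,j) with i<j and classify each by sign(x_j-x_i) * sign(y_j-y_i).
  (1,2):dx=-2,dy=-4->C; (1,3):dx=-1,dy=-3->C; (1,4):dx=+5,dy=+10->C; (1,5):dx=+2,dy=+2->C
  (1,6):dx=+7,dy=+6->C; (1,7):dx=+3,dy=+3->C; (1,8):dx=+6,dy=+7->C; (2,3):dx=+1,dy=+1->C
  (2,4):dx=+7,dy=+14->C; (2,5):dx=+4,dy=+6->C; (2,6):dx=+9,dy=+10->C; (2,7):dx=+5,dy=+7->C
  (2,8):dx=+8,dy=+11->C; (3,4):dx=+6,dy=+13->C; (3,5):dx=+3,dy=+5->C; (3,6):dx=+8,dy=+9->C
  (3,7):dx=+4,dy=+6->C; (3,8):dx=+7,dy=+10->C; (4,5):dx=-3,dy=-8->C; (4,6):dx=+2,dy=-4->D
  (4,7):dx=-2,dy=-7->C; (4,8):dx=+1,dy=-3->D; (5,6):dx=+5,dy=+4->C; (5,7):dx=+1,dy=+1->C
  (5,8):dx=+4,dy=+5->C; (6,7):dx=-4,dy=-3->C; (6,8):dx=-1,dy=+1->D; (7,8):dx=+3,dy=+4->C
Step 2: C = 25, D = 3, total pairs = 28.
Step 3: tau = (C - D)/(n(n-1)/2) = (25 - 3)/28 = 0.785714.
Step 4: Exact two-sided p-value (enumerate n! = 40320 permutations of y under H0): p = 0.005506.
Step 5: alpha = 0.1. reject H0.

tau_b = 0.7857 (C=25, D=3), p = 0.005506, reject H0.


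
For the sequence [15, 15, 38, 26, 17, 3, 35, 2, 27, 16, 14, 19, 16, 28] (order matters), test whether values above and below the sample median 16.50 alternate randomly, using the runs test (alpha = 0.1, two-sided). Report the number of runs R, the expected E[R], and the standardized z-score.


Step 1: Compute median = 16.50; label A = above, B = below.
Labels in order: BBAAABABABBABA  (n_A = 7, n_B = 7)
Step 2: Count runs R = 10.
Step 3: Under H0 (random ordering), E[R] = 2*n_A*n_B/(n_A+n_B) + 1 = 2*7*7/14 + 1 = 8.0000.
        Var[R] = 2*n_A*n_B*(2*n_A*n_B - n_A - n_B) / ((n_A+n_B)^2 * (n_A+n_B-1)) = 8232/2548 = 3.2308.
        SD[R] = 1.7974.
Step 4: Continuity-corrected z = (R - 0.5 - E[R]) / SD[R] = (10 - 0.5 - 8.0000) / 1.7974 = 0.8345.
Step 5: Two-sided p-value via normal approximation = 2*(1 - Phi(|z|)) = 0.403986.
Step 6: alpha = 0.1. fail to reject H0.

R = 10, z = 0.8345, p = 0.403986, fail to reject H0.


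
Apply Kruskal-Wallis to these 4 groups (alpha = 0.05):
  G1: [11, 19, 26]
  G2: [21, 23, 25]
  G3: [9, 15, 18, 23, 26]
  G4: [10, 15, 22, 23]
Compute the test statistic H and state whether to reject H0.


Step 1: Combine all N = 15 observations and assign midranks.
sorted (value, group, rank): (9,G3,1), (10,G4,2), (11,G1,3), (15,G3,4.5), (15,G4,4.5), (18,G3,6), (19,G1,7), (21,G2,8), (22,G4,9), (23,G2,11), (23,G3,11), (23,G4,11), (25,G2,13), (26,G1,14.5), (26,G3,14.5)
Step 2: Sum ranks within each group.
R_1 = 24.5 (n_1 = 3)
R_2 = 32 (n_2 = 3)
R_3 = 37 (n_3 = 5)
R_4 = 26.5 (n_4 = 4)
Step 3: H = 12/(N(N+1)) * sum(R_i^2/n_i) - 3(N+1)
     = 12/(15*16) * (24.5^2/3 + 32^2/3 + 37^2/5 + 26.5^2/4) - 3*16
     = 0.050000 * 990.779 - 48
     = 1.538958.
Step 4: Ties present; correction factor C = 1 - 36/(15^3 - 15) = 0.989286. Corrected H = 1.538958 / 0.989286 = 1.555626.
Step 5: Under H0, H ~ chi^2(3); p-value = 0.669493.
Step 6: alpha = 0.05. fail to reject H0.

H = 1.5556, df = 3, p = 0.669493, fail to reject H0.


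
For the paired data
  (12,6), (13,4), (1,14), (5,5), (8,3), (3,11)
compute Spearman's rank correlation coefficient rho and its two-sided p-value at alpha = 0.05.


Step 1: Rank x and y separately (midranks; no ties here).
rank(x): 12->5, 13->6, 1->1, 5->3, 8->4, 3->2
rank(y): 6->4, 4->2, 14->6, 5->3, 3->1, 11->5
Step 2: d_i = R_x(i) - R_y(i); compute d_i^2.
  (5-4)^2=1, (6-2)^2=16, (1-6)^2=25, (3-3)^2=0, (4-1)^2=9, (2-5)^2=9
sum(d^2) = 60.
Step 3: rho = 1 - 6*60 / (6*(6^2 - 1)) = 1 - 360/210 = -0.714286.
Step 4: Under H0, t = rho * sqrt((n-2)/(1-rho^2)) = -2.0412 ~ t(4).
Step 5: Two-sided p-value from the t-distribution with 4 df = 0.110787.
Step 6: alpha = 0.05. fail to reject H0.

rho = -0.7143, p = 0.110787, fail to reject H0 at alpha = 0.05.


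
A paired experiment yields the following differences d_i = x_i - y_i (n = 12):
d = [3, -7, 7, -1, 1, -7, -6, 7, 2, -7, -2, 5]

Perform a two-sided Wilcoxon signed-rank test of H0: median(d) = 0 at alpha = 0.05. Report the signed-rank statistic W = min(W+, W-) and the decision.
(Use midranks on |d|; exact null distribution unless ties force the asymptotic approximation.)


Step 1: Drop any zero differences (none here) and take |d_i|.
|d| = [3, 7, 7, 1, 1, 7, 6, 7, 2, 7, 2, 5]
Step 2: Midrank |d_i| (ties get averaged ranks).
ranks: |3|->5, |7|->10, |7|->10, |1|->1.5, |1|->1.5, |7|->10, |6|->7, |7|->10, |2|->3.5, |7|->10, |2|->3.5, |5|->6
Step 3: Attach original signs; sum ranks with positive sign and with negative sign.
W+ = 5 + 10 + 1.5 + 10 + 3.5 + 6 = 36
W- = 10 + 1.5 + 10 + 7 + 10 + 3.5 = 42
(Check: W+ + W- = 78 should equal n(n+1)/2 = 78.)
Step 4: Test statistic W = min(W+, W-) = 36.
Step 5: Ties in |d|, so use the tie-corrected normal approximation.
        E[W] = n(n+1)/4 = 12*13/4 = 39.
        Tie groups: |d|=1 (t=2), |d|=2 (t=2), |d|=7 (t=5); sum(t^3 - t) = 132.
        Var[W] = n(n+1)(2n+1)/24 - sum(t^3-t)/48 = 3900/24 - 132/48 = 159.75.
        z = (W - E[W]) / sqrt(Var[W]) = (36 - 39) / 12.6392 = -0.2374.
        Two-sided p = 2*Phi(z) = 0.812380.
Step 6: alpha = 0.05. fail to reject H0.

W+ = 36, W- = 42, W = min = 36, p = 0.812380, fail to reject H0.


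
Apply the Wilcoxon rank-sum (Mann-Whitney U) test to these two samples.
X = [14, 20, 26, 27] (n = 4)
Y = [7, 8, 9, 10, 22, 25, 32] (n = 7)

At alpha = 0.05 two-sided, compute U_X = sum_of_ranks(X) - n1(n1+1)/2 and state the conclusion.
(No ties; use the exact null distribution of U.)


Step 1: Combine and sort all 11 observations; assign midranks.
sorted (value, group): (7,Y), (8,Y), (9,Y), (10,Y), (14,X), (20,X), (22,Y), (25,Y), (26,X), (27,X), (32,Y)
ranks: 7->1, 8->2, 9->3, 10->4, 14->5, 20->6, 22->7, 25->8, 26->9, 27->10, 32->11
Step 2: Rank sum for X: R1 = 5 + 6 + 9 + 10 = 30.
Step 3: U_X = R1 - n1(n1+1)/2 = 30 - 4*5/2 = 30 - 10 = 20.
       U_Y = n1*n2 - U_X = 28 - 20 = 8.
Step 4: No ties, so the exact null distribution of U (based on enumerating the C(11,4) = 330 equally likely rank assignments) gives the two-sided p-value.
Step 5: p-value = 0.315152; compare to alpha = 0.05. fail to reject H0.

U_X = 20, p = 0.315152, fail to reject H0 at alpha = 0.05.


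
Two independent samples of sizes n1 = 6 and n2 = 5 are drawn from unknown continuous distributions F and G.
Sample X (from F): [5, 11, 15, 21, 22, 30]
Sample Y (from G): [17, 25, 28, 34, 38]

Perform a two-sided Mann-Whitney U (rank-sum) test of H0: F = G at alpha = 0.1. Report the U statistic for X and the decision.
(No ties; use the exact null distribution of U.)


Step 1: Combine and sort all 11 observations; assign midranks.
sorted (value, group): (5,X), (11,X), (15,X), (17,Y), (21,X), (22,X), (25,Y), (28,Y), (30,X), (34,Y), (38,Y)
ranks: 5->1, 11->2, 15->3, 17->4, 21->5, 22->6, 25->7, 28->8, 30->9, 34->10, 38->11
Step 2: Rank sum for X: R1 = 1 + 2 + 3 + 5 + 6 + 9 = 26.
Step 3: U_X = R1 - n1(n1+1)/2 = 26 - 6*7/2 = 26 - 21 = 5.
       U_Y = n1*n2 - U_X = 30 - 5 = 25.
Step 4: No ties, so the exact null distribution of U (based on enumerating the C(11,6) = 462 equally likely rank assignments) gives the two-sided p-value.
Step 5: p-value = 0.082251; compare to alpha = 0.1. reject H0.

U_X = 5, p = 0.082251, reject H0 at alpha = 0.1.


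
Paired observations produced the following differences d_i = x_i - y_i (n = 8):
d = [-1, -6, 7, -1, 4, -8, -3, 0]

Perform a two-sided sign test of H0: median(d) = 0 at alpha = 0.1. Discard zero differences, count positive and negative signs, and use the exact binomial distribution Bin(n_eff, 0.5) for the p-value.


Step 1: Discard zero differences. Original n = 8; n_eff = number of nonzero differences = 7.
Nonzero differences (with sign): -1, -6, +7, -1, +4, -8, -3
Step 2: Count signs: positive = 2, negative = 5.
Step 3: Under H0: P(positive) = 0.5, so the number of positives S ~ Bin(7, 0.5).
Step 4: Two-sided exact p-value = sum of Bin(7,0.5) probabilities at or below the observed probability = 0.453125.
Step 5: alpha = 0.1. fail to reject H0.

n_eff = 7, pos = 2, neg = 5, p = 0.453125, fail to reject H0.
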